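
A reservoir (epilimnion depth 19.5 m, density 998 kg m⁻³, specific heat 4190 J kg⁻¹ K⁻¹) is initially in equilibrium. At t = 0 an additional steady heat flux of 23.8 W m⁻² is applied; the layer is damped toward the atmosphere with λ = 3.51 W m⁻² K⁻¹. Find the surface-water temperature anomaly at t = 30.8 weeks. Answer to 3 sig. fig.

Areal heat capacity C = ρ c_p D = 998 × 4190 × 19.5 = 8.15×10^7 J m⁻² K⁻¹.
τ = C / λ = 8.15×10^7 / 3.51 = 2.32×10^7 s.
Equilibrium anomaly ΔT_eq = F / λ = 23.8 / 3.51 = 6.78 K.
t = 30.8 weeks = 1.86×10^7 s, so t/τ = 0.802.
ΔT(t) = ΔT_eq (1 − e^(−t/τ)) = 6.78 × (1 − e^−0.802) = 3.74 K.

3.74 K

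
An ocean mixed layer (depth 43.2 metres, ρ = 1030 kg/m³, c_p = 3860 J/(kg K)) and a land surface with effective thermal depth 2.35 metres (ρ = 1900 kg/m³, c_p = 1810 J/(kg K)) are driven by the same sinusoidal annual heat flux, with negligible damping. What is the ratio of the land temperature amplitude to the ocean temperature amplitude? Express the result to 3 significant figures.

C_ocean = 1030 × 3860 × 43.2 = 1.72×10^8 J/(m²·K).
C_land = 1900 × 1810 × 2.35 = 8.08×10^6 J/(m²·K).
Undamped amplitude ∝ 1/C, so A_land/A_ocean = C_ocean/C_land = 21.3.

21.3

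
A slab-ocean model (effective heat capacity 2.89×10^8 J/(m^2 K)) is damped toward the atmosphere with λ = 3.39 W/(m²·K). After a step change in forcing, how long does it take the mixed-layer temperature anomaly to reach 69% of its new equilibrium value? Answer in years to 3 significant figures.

3.16 years

Areal heat capacity C = 2.89×10^8 J/(m^2 K) (given).
τ = C / λ = 2.89×10^8 / 3.39 = 8.53×10^7 s.
Fraction reached: 1 − e^(−t/τ) = 0.69 ⇒ t = −τ ln(1 − 0.69) = τ × 1.17.
t = 9.98×10^7 s = 3.16 years.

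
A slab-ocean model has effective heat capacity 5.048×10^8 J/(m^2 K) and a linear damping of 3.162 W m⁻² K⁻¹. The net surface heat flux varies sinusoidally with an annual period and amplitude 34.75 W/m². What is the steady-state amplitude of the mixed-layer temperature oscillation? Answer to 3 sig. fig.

Areal heat capacity C = 5.048×10^8 J/(m^2 K) (given).
Angular frequency ω = 2π / T = 2π / 3.15×10^7 s = 1.99×10^-7 s⁻¹.
√((Cω)² + λ²) = √((101)² + 3.162²) = 101 W/(m²·K).
Amplitude A = F₀ / √((Cω)²+λ²) = 34.75 / 101 = 0.345 K.

0.345 K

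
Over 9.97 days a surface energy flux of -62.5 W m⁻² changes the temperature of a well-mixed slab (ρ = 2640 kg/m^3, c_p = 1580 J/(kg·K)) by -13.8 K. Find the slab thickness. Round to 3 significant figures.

0.935 m

Heat input Q = F Δt = -62.5 × 8.61×10^5 s = -5.38×10^7 J/m².
Required areal heat capacity C = Q / ΔT = 3.90×10^6 J/(m²·K).
Depth D = C / (ρ c_p) = 3.90×10^6 / (2640 × 1580) = 0.935 m.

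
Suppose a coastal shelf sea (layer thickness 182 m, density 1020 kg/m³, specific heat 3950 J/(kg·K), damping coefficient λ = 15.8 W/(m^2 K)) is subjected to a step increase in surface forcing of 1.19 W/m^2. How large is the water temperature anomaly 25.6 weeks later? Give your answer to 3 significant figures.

Areal heat capacity C = ρ c_p D = 1020 × 3950 × 182 = 7.33×10^8 J m⁻² K⁻¹.
τ = C / λ = 7.33×10^8 / 15.8 = 4.64×10^7 s.
Equilibrium anomaly ΔT_eq = F / λ = 1.19 / 15.8 = 0.0753 K.
t = 25.6 weeks = 1.55×10^7 s, so t/τ = 0.334.
ΔT(t) = ΔT_eq (1 − e^(−t/τ)) = 0.0753 × (1 − e^−0.334) = 0.0214 K.

0.0214 K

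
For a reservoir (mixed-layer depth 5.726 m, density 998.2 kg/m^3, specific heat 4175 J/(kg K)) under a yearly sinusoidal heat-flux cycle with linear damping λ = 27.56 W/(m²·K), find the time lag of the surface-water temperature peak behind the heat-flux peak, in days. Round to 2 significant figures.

Areal heat capacity C = ρ c_p D = 998.2 × 4175 × 5.726 = 2.39×10^7 J/(m^2 K).
ω = 2π / 3.15×10^7 s = 1.99×10^-7 s⁻¹.
Phase lag φ = arctan(Cω/λ) = arctan(4.75/27.56) = 0.171 rad.
Time lag = φ / ω = 0.171 / 1.99×10^-7 = 8.57×10^5 s = 9.92 days.

9.9 days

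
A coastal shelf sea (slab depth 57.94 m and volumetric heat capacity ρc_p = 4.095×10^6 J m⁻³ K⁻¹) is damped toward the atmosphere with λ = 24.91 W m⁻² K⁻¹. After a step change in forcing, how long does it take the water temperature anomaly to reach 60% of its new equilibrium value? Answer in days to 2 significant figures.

100 days

Areal heat capacity C = ρc_p × D = 4.095×10^6 × 57.94 = 2.37×10^8 J m⁻² K⁻¹.
τ = C / λ = 2.37×10^8 / 24.91 = 9.52×10^6 s.
Fraction reached: 1 − e^(−t/τ) = 0.60 ⇒ t = −τ ln(1 − 0.60) = τ × 0.916.
t = 8.73×10^6 s = 101 days.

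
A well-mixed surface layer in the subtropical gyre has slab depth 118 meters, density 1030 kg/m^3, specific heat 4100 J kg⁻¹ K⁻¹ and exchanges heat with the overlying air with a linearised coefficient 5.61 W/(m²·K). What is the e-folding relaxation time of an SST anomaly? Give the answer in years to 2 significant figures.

2.8 years

Areal heat capacity C = ρ c_p D = 1030 × 4100 × 118 = 4.98×10^8 J m⁻² K⁻¹.
Relaxation time τ = C / λ = 4.98×10^8 / 5.61 = 8.88×10^7 s.
In years: 8.88×10^7 s / (3.156×10^7 s/year) = 2.81 years.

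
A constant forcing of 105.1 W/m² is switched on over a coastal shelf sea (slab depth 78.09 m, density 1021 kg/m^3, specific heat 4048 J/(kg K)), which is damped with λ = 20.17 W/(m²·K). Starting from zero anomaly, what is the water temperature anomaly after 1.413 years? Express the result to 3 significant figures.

4.89 K

Areal heat capacity C = ρ c_p D = 1021 × 4048 × 78.09 = 3.23×10^8 J/(m²·K).
τ = C / λ = 3.23×10^8 / 20.17 = 1.60×10^7 s.
Equilibrium anomaly ΔT_eq = F / λ = 105.1 / 20.17 = 5.21 K.
t = 1.413 years = 4.46×10^7 s, so t/τ = 2.79.
ΔT(t) = ΔT_eq (1 − e^(−t/τ)) = 5.21 × (1 − e^−2.79) = 4.89 K.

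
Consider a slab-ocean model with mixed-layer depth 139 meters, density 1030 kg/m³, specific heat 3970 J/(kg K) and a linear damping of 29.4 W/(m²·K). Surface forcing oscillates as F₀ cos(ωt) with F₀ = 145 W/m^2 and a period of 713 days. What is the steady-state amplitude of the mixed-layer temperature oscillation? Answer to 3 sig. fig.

Areal heat capacity C = ρ c_p D = 1030 × 3970 × 139 = 5.68×10^8 J/(m²·K).
Angular frequency ω = 2π / T = 2π / 6.16×10^7 s = 1.02×10^-7 s⁻¹.
√((Cω)² + λ²) = √((58.0)² + 29.4²) = 65.0 W/(m²·K).
Amplitude A = F₀ / √((Cω)²+λ²) = 145 / 65.0 = 2.23 K.

2.23 K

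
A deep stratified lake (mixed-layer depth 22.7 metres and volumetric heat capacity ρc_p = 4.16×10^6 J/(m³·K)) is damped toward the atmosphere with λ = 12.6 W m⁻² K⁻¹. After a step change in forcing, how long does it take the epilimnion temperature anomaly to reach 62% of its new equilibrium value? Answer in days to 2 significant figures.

84 days

Areal heat capacity C = ρc_p × D = 4.16×10^6 × 22.7 = 9.44×10^7 J m⁻² K⁻¹.
τ = C / λ = 9.44×10^7 / 12.6 = 7.49×10^6 s.
Fraction reached: 1 − e^(−t/τ) = 0.62 ⇒ t = −τ ln(1 − 0.62) = τ × 0.968.
t = 7.25×10^6 s = 83.9 days.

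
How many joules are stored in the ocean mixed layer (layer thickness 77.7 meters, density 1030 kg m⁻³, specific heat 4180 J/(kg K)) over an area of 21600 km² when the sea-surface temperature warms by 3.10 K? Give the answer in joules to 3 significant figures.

Areal heat capacity C = ρ c_p D = 1030 × 4180 × 77.7 = 3.35×10^8 J/(m^2 K).
Heat per unit area: q = C ΔT = 3.35×10^8 × 3.10 = 1.04×10^9 J/m².
Total heat: Q = q × A = 1.04×10^9 × (21600 × 10⁶ m²) = 2.24×10^19 J.

2.24×10^19 J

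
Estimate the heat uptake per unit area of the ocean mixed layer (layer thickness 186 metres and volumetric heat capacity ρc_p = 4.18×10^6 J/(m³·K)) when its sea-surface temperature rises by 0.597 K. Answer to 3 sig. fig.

Areal heat capacity C = ρc_p × D = 4.18×10^6 × 186 = 7.77×10^8 J m⁻² K⁻¹.
ΔQ = C ΔT = 7.77×10^8 × 0.597 = 4.64×10^8 J/m².

4.64×10^8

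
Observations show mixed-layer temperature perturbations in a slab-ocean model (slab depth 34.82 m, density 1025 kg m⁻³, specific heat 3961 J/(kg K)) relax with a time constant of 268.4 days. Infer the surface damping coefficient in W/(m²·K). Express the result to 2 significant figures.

Areal heat capacity C = ρ c_p D = 1025 × 3961 × 34.82 = 1.41×10^8 J/(m²·K).
τ = 268.4 days = 2.32×10^7 s.
λ = C / τ = 1.41×10^8 / 2.32×10^7 = 6.10 W/(m²·K).

6.1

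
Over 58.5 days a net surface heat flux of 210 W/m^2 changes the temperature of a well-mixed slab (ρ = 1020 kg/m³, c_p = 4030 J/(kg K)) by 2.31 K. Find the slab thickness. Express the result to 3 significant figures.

Heat input Q = F Δt = 210 × 5.05×10^6 s = 1.06×10^9 J/m².
Required areal heat capacity C = Q / ΔT = 4.59×10^8 J/(m²·K).
Depth D = C / (ρ c_p) = 4.59×10^8 / (1020 × 4030) = 112 m.

112 m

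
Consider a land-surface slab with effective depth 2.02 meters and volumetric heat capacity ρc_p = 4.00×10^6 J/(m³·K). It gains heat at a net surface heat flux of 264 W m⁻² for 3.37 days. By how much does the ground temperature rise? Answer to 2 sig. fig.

Areal heat capacity C = ρc_p × D = 4.00×10^6 × 2.02 = 8.08×10^6 J/(m^2 K).
Net heat input Q = F Δt = 264 × (3.37 days × 86400 s/day) = 7.69×10^7 J/m².
ΔT = Q / C = 7.69×10^7 / 8.08×10^6 = 9.51 K.

9.5 K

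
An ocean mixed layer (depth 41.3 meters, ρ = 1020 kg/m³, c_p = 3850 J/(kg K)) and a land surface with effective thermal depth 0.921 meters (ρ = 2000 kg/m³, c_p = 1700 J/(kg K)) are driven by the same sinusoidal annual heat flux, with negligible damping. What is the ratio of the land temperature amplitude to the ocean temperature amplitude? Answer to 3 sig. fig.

51.8

C_ocean = 1020 × 3850 × 41.3 = 1.62×10^8 J/(m²·K).
C_land = 2000 × 1700 × 0.921 = 3.13×10^6 J/(m²·K).
Undamped amplitude ∝ 1/C, so A_land/A_ocean = C_ocean/C_land = 51.8.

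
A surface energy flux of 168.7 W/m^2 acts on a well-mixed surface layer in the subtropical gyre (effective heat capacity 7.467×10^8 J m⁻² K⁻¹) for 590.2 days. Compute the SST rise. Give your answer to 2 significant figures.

Areal heat capacity C = 7.467×10^8 J m⁻² K⁻¹ (given).
Net heat input Q = F Δt = 168.7 × (590.2 days × 86400 s/day) = 8.60×10^9 J/m².
ΔT = Q / C = 8.60×10^9 / 7.47×10^8 = 11.5 K.

12 K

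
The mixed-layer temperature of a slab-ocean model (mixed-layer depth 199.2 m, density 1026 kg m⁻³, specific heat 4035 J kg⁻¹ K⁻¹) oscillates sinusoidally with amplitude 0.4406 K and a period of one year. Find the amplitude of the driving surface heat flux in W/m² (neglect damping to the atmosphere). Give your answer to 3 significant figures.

72.4

Areal heat capacity C = ρ c_p D = 1026 × 4035 × 199.2 = 8.25×10^8 J/(m^2 K).
ω = 2π / 3.15×10^7 s = 1.99×10^-7 s⁻¹.
Cω = 8.25×10^8 × 1.99×10^-7 = 164 W/(m²·K).
F₀ = A × Cω = 0.4406 × 164 = 72.4 W/m².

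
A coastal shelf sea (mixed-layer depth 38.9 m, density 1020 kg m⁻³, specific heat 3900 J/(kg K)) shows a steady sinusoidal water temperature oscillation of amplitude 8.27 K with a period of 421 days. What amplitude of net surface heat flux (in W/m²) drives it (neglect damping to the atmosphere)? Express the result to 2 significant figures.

220

Areal heat capacity C = ρ c_p D = 1020 × 3900 × 38.9 = 1.55×10^8 J/(m^2 K).
ω = 2π / 3.64×10^7 s = 1.73×10^-7 s⁻¹.
Cω = 1.55×10^8 × 1.73×10^-7 = 26.7 W/(m²·K).
F₀ = A × Cω = 8.27 × 26.7 = 221 W/m².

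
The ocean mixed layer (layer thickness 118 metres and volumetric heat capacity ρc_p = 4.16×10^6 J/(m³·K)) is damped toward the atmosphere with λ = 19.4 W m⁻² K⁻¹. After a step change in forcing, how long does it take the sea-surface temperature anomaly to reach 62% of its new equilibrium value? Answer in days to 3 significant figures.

Areal heat capacity C = ρc_p × D = 4.16×10^6 × 118 = 4.91×10^8 J/(m^2 K).
τ = C / λ = 4.91×10^8 / 19.4 = 2.53×10^7 s.
Fraction reached: 1 − e^(−t/τ) = 0.62 ⇒ t = −τ ln(1 − 0.62) = τ × 0.968.
t = 2.45×10^7 s = 283 days.

283 days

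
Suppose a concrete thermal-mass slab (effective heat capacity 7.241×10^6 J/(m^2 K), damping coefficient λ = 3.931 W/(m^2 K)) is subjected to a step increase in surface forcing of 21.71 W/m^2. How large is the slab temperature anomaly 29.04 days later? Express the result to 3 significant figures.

4.11 K

Areal heat capacity C = 7.241×10^6 J/(m^2 K) (given).
τ = C / λ = 7.24×10^6 / 3.931 = 1.84×10^6 s.
Equilibrium anomaly ΔT_eq = F / λ = 21.71 / 3.931 = 5.52 K.
t = 29.04 days = 2.51×10^6 s, so t/τ = 1.36.
ΔT(t) = ΔT_eq (1 − e^(−t/τ)) = 5.52 × (1 − e^−1.36) = 4.11 K.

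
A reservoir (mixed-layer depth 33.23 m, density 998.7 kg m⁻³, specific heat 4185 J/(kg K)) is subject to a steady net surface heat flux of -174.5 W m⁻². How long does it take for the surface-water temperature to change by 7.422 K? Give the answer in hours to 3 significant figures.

1640 hours

Areal heat capacity C = ρ c_p D = 998.7 × 4185 × 33.23 = 1.39×10^8 J m⁻² K⁻¹.
Time required: Δt = C ΔT / F = 1.39×10^8 × -7.422 / -174.5 = 5.91×10^6 s.
In hours: 5.91×10^6 s / (3600 s/hour) = 1640 hours.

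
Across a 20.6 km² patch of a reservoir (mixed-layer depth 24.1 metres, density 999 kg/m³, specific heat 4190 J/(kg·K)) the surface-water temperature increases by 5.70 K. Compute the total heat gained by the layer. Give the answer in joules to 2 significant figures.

1.2×10^16 J

Areal heat capacity C = ρ c_p D = 999 × 4190 × 24.1 = 1.01×10^8 J/(m^2 K).
Heat per unit area: q = C ΔT = 1.01×10^8 × 5.70 = 5.75×10^8 J/m².
Total heat: Q = q × A = 5.75×10^8 × (20.6 × 10⁶ m²) = 1.18×10^16 J.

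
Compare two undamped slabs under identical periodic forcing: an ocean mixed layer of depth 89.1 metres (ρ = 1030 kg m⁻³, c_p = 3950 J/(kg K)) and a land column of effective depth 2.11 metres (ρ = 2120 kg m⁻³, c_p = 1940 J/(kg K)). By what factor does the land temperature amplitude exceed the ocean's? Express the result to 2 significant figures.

C_ocean = 1030 × 3950 × 89.1 = 3.63×10^8 J/(m²·K).
C_land = 2120 × 1940 × 2.11 = 8.68×10^6 J/(m²·K).
Undamped amplitude ∝ 1/C, so A_land/A_ocean = C_ocean/C_land = 41.8.

42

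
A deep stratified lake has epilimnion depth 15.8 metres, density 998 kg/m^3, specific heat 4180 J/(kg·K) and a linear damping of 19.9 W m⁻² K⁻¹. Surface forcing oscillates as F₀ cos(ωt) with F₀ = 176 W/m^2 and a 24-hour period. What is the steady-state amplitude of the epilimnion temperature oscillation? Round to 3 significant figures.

0.0367 K

Areal heat capacity C = ρ c_p D = 998 × 4180 × 15.8 = 6.59×10^7 J/(m^2 K).
Angular frequency ω = 2π / T = 2π / 86400 s = 7.27×10^-5 s⁻¹.
√((Cω)² + λ²) = √((4790)² + 19.9²) = 4790 W/(m²·K).
Amplitude A = F₀ / √((Cω)²+λ²) = 176 / 4790 = 0.0367 K.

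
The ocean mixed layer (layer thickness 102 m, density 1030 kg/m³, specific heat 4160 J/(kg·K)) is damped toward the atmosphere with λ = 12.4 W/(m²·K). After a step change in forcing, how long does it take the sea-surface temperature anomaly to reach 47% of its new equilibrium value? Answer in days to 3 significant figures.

Areal heat capacity C = ρ c_p D = 1030 × 4160 × 102 = 4.37×10^8 J m⁻² K⁻¹.
τ = C / λ = 4.37×10^8 / 12.4 = 3.52×10^7 s.
Fraction reached: 1 − e^(−t/τ) = 0.47 ⇒ t = −τ ln(1 − 0.47) = τ × 0.635.
t = 2.24×10^7 s = 259 days.

259 days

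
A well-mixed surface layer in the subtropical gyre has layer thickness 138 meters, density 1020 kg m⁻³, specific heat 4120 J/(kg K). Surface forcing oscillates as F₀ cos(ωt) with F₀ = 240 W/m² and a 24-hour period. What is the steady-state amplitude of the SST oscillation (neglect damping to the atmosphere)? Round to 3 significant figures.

0.00569 K

Areal heat capacity C = ρ c_p D = 1020 × 4120 × 138 = 5.80×10^8 J m⁻² K⁻¹.
Angular frequency ω = 2π / T = 2π / 86400 s = 7.27×10^-5 s⁻¹.
Cω = 5.80×10^8 × 7.27×10^-5 = 42200 W/(m²·K).
Amplitude A = F₀ / (Cω) = 240 / 42200 = 0.00569 K.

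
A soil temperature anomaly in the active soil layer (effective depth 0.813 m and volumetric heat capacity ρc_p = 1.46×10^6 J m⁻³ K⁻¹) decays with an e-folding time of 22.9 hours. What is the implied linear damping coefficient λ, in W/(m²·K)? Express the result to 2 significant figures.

14

Areal heat capacity C = ρc_p × D = 1.46×10^6 × 0.813 = 1.19×10^6 J/(m²·K).
τ = 22.9 hours = 82400 s.
λ = C / τ = 1.19×10^6 / 82400 = 14.4 W/(m²·K).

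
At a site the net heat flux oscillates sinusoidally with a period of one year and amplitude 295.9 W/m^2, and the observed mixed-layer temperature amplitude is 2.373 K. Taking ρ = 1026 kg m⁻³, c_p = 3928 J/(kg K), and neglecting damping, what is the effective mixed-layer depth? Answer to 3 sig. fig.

155 m

ω = 2π / 3.15×10^7 s = 1.99×10^-7 s⁻¹.
Required C = F₀ / (A ω) = 295.9 / (2.373 × 1.99×10^-7) = 6.26×10^8 J/(m²·K).
D = C / (ρ c_p) = 6.26×10^8 / (1026 × 3928) = 155 m.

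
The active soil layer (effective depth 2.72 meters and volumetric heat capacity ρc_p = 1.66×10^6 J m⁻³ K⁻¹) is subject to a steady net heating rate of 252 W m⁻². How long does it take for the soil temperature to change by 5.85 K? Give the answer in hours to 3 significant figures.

Areal heat capacity C = ρc_p × D = 1.66×10^6 × 2.72 = 4.52×10^6 J/(m²·K).
Time required: Δt = C ΔT / F = 4.52×10^6 × 5.85 / 252 = 1.05×10^5 s.
In hours: 1.05×10^5 s / (3600 s/hour) = 29.1 hours.

29.1 hours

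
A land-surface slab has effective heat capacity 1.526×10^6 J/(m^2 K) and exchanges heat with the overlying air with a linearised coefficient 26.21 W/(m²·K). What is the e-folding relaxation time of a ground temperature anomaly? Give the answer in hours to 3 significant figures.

Areal heat capacity C = 1.526×10^6 J/(m^2 K) (given).
Relaxation time τ = C / λ = 1.53×10^6 / 26.21 = 58200 s.
In hours: 58200 s / (3600 s/hour) = 16.2 hours.

16.2 hours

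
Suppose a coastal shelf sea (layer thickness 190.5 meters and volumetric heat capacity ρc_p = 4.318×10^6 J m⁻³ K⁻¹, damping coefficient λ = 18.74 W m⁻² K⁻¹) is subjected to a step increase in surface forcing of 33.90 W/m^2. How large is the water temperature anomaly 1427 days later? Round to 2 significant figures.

1.7 K

Areal heat capacity C = ρc_p × D = 4.318×10^6 × 190.5 = 8.23×10^8 J/(m²·K).
τ = C / λ = 8.23×10^8 / 18.74 = 4.39×10^7 s.
Equilibrium anomaly ΔT_eq = F / λ = 33.90 / 18.74 = 1.81 K.
t = 1427 days = 1.23×10^8 s, so t/τ = 2.81.
ΔT(t) = ΔT_eq (1 − e^(−t/τ)) = 1.81 × (1 − e^−2.81) = 1.70 K.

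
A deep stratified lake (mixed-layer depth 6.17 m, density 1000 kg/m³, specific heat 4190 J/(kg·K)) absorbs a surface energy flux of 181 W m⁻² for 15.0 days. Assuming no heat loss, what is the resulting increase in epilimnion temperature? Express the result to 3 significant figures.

9.07 K

Areal heat capacity C = ρ c_p D = 1000 × 4190 × 6.17 = 2.59×10^7 J/(m²·K).
Net heat input Q = F Δt = 181 × (15.0 days × 86400 s/day) = 2.35×10^8 J/m².
ΔT = Q / C = 2.35×10^8 / 2.59×10^7 = 9.07 K.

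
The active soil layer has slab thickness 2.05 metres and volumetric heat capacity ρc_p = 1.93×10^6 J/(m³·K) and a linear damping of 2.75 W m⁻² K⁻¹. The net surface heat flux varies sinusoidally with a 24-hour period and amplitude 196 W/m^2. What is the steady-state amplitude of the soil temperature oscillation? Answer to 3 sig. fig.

0.681 K

Areal heat capacity C = ρc_p × D = 1.93×10^6 × 2.05 = 3.96×10^6 J/(m²·K).
Angular frequency ω = 2π / T = 2π / 86400 s = 7.27×10^-5 s⁻¹.
√((Cω)² + λ²) = √((288)² + 2.75²) = 288 W/(m²·K).
Amplitude A = F₀ / √((Cω)²+λ²) = 196 / 288 = 0.681 K.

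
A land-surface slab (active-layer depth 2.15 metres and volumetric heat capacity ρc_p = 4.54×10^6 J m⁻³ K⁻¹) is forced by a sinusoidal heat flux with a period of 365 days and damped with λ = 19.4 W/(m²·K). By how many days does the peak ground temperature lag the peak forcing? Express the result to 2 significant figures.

Areal heat capacity C = ρc_p × D = 4.54×10^6 × 2.15 = 9.76×10^6 J/(m^2 K).
ω = 2π / 3.15×10^7 s = 1.99×10^-7 s⁻¹.
Phase lag φ = arctan(Cω/λ) = arctan(1.94/19.4) = 0.0999 rad.
Time lag = φ / ω = 0.0999 / 1.99×10^-7 = 5.01×10^5 s = 5.80 days.

5.8 days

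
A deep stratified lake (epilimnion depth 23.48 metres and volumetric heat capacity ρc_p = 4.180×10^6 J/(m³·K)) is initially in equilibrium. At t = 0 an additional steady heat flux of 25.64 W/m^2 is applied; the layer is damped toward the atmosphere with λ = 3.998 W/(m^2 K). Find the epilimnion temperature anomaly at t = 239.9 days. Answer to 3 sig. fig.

Areal heat capacity C = ρc_p × D = 4.180×10^6 × 23.48 = 9.81×10^7 J m⁻² K⁻¹.
τ = C / λ = 9.81×10^7 / 3.998 = 2.45×10^7 s.
Equilibrium anomaly ΔT_eq = F / λ = 25.64 / 3.998 = 6.41 K.
t = 239.9 days = 2.07×10^7 s, so t/τ = 0.844.
ΔT(t) = ΔT_eq (1 − e^(−t/τ)) = 6.41 × (1 − e^−0.844) = 3.66 K.

3.66 K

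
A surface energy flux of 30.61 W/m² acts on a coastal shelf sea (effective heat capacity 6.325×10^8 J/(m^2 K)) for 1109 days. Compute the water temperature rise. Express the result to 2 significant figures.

4.6 K

Areal heat capacity C = 6.325×10^8 J/(m^2 K) (given).
Net heat input Q = F Δt = 30.61 × (1109 days × 86400 s/day) = 2.93×10^9 J/m².
ΔT = Q / C = 2.93×10^9 / 6.32×10^8 = 4.64 K.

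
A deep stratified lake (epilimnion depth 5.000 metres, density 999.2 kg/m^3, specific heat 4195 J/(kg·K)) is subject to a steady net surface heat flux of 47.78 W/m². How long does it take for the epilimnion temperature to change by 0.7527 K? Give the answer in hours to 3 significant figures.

Areal heat capacity C = ρ c_p D = 999.2 × 4195 × 5.000 = 2.10×10^7 J/(m^2 K).
Time required: Δt = C ΔT / F = 2.10×10^7 × 0.7527 / 47.78 = 3.30×10^5 s.
In hours: 3.30×10^5 s / (3600 s/hour) = 91.7 hours.

91.7 hours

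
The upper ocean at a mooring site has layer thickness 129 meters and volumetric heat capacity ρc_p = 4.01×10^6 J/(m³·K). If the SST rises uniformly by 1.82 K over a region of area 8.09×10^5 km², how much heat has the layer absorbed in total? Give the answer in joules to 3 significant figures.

Areal heat capacity C = ρc_p × D = 4.01×10^6 × 129 = 5.17×10^8 J/(m²·K).
Heat per unit area: q = C ΔT = 5.17×10^8 × 1.82 = 9.41×10^8 J/m².
Total heat: Q = q × A = 9.41×10^8 × (8.09×10^5 × 10⁶ m²) = 7.62×10^20 J.

7.62×10^20 J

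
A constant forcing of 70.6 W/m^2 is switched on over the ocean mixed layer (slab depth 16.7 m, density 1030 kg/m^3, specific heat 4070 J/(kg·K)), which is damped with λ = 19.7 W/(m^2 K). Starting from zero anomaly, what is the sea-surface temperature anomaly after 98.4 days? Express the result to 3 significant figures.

Areal heat capacity C = ρ c_p D = 1030 × 4070 × 16.7 = 7.00×10^7 J m⁻² K⁻¹.
τ = C / λ = 7.00×10^7 / 19.7 = 3.55×10^6 s.
Equilibrium anomaly ΔT_eq = F / λ = 70.6 / 19.7 = 3.58 K.
t = 98.4 days = 8.50×10^6 s, so t/τ = 2.39.
ΔT(t) = ΔT_eq (1 − e^(−t/τ)) = 3.58 × (1 − e^−2.39) = 3.26 K.

3.26 K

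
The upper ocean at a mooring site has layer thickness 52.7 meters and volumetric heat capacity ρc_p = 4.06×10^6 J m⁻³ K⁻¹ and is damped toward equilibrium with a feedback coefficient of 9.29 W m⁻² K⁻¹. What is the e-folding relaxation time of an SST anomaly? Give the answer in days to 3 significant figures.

267 days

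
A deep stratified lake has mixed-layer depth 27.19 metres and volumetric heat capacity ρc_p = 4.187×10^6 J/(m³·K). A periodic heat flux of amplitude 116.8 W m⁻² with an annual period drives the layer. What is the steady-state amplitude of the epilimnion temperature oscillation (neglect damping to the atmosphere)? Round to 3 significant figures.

5.15 K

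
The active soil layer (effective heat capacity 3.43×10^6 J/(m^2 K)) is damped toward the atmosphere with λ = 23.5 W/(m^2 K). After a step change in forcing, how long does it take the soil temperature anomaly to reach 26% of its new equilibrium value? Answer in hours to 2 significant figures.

12 hours

Areal heat capacity C = 3.43×10^6 J/(m^2 K) (given).
τ = C / λ = 3.43×10^6 / 23.5 = 1.46×10^5 s.
Fraction reached: 1 − e^(−t/τ) = 0.26 ⇒ t = −τ ln(1 − 0.26) = τ × 0.301.
t = 43900 s = 12.2 hours.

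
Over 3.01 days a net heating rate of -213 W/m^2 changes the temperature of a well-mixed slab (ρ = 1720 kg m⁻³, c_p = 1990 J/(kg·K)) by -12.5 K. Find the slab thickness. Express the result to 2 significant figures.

Heat input Q = F Δt = -213 × 2.60×10^5 s = -5.54×10^7 J/m².
Required areal heat capacity C = Q / ΔT = 4.43×10^6 J/(m²·K).
Depth D = C / (ρ c_p) = 4.43×10^6 / (1720 × 1990) = 1.29 m.

1.3 m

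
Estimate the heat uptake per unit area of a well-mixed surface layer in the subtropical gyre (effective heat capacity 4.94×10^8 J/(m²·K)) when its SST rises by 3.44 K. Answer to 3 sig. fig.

Areal heat capacity C = 4.94×10^8 J/(m²·K) (given).
ΔQ = C ΔT = 4.94×10^8 × 3.44 = 1.70×10^9 J/m².

1.70×10^9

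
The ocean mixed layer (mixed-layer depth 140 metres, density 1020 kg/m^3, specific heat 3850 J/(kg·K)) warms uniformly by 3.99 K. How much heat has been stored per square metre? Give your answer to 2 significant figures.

Areal heat capacity C = ρ c_p D = 1020 × 3850 × 140 = 5.50×10^8 J m⁻² K⁻¹.
ΔQ = C ΔT = 5.50×10^8 × 3.99 = 2.19×10^9 J/m².

2.2×10^9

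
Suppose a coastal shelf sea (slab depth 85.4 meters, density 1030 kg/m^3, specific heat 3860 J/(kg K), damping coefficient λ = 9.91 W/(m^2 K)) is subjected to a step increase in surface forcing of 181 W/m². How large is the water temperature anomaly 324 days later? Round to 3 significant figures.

Areal heat capacity C = ρ c_p D = 1030 × 3860 × 85.4 = 3.40×10^8 J m⁻² K⁻¹.
τ = C / λ = 3.40×10^8 / 9.91 = 3.43×10^7 s.
Equilibrium anomaly ΔT_eq = F / λ = 181 / 9.91 = 18.3 K.
t = 324 days = 2.80×10^7 s, so t/τ = 0.817.
ΔT(t) = ΔT_eq (1 − e^(−t/τ)) = 18.3 × (1 − e^−0.817) = 10.2 K.

10.2 K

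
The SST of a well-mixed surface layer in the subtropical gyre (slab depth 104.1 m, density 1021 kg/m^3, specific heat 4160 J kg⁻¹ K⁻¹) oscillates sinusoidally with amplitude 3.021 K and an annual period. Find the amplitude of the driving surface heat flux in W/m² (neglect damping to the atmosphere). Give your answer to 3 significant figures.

266

Areal heat capacity C = ρ c_p D = 1021 × 4160 × 104.1 = 4.42×10^8 J/(m^2 K).
ω = 2π / 3.15×10^7 s = 1.99×10^-7 s⁻¹.
Cω = 4.42×10^8 × 1.99×10^-7 = 88.1 W/(m²·K).
F₀ = A × Cω = 3.021 × 88.1 = 266 W/m².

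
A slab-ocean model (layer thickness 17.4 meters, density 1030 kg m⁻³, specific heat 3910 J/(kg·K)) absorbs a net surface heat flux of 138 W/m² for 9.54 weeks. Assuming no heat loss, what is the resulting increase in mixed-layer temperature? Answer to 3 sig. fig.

Areal heat capacity C = ρ c_p D = 1030 × 3910 × 17.4 = 7.01×10^7 J/(m²·K).
Net heat input Q = F Δt = 138 × (9.54 weeks × 6.048×10^5 s/week) = 7.96×10^8 J/m².
ΔT = Q / C = 7.96×10^8 / 7.01×10^7 = 11.4 K.

11.4 K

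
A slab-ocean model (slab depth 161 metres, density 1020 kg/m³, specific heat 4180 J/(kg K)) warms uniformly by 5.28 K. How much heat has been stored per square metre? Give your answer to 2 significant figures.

3.6×10^9

Areal heat capacity C = ρ c_p D = 1020 × 4180 × 161 = 6.86×10^8 J/(m^2 K).
ΔQ = C ΔT = 6.86×10^8 × 5.28 = 3.62×10^9 J/m².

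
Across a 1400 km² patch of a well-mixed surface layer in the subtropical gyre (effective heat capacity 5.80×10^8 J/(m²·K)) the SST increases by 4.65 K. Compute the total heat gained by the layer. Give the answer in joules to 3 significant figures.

Areal heat capacity C = 5.80×10^8 J/(m²·K) (given).
Heat per unit area: q = C ΔT = 5.80×10^8 × 4.65 = 2.70×10^9 J/m².
Total heat: Q = q × A = 2.70×10^9 × (1400 × 10⁶ m²) = 3.78×10^18 J.

3.78×10^18 J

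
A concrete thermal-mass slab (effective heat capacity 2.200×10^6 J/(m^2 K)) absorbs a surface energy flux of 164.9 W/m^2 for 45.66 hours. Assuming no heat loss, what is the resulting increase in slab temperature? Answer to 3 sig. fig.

Areal heat capacity C = 2.200×10^6 J/(m^2 K) (given).
Net heat input Q = F Δt = 164.9 × (45.66 hours × 3600 s/hour) = 2.71×10^7 J/m².
ΔT = Q / C = 2.71×10^7 / 2.20×10^6 = 12.3 K.

12.3 K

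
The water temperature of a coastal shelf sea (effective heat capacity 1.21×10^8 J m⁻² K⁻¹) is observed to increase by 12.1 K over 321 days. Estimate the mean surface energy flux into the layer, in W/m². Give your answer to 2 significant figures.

Areal heat capacity C = 1.21×10^8 J m⁻² K⁻¹ (given).
Required heat per unit area: Q = C ΔT = 1.21×10^8 × 12.1 = 1.46×10^9 J/m².
Flux F = Q / Δt = 1.46×10^9 / 2.77×10^7 s = 52.8 W/m².

53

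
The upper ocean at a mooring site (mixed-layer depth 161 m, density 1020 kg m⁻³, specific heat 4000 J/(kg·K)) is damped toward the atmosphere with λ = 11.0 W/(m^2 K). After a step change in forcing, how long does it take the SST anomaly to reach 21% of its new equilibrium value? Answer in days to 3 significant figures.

163 days

Areal heat capacity C = ρ c_p D = 1020 × 4000 × 161 = 6.57×10^8 J m⁻² K⁻¹.
τ = C / λ = 6.57×10^8 / 11.0 = 5.97×10^7 s.
Fraction reached: 1 − e^(−t/τ) = 0.21 ⇒ t = −τ ln(1 − 0.21) = τ × 0.236.
t = 1.41×10^7 s = 163 days.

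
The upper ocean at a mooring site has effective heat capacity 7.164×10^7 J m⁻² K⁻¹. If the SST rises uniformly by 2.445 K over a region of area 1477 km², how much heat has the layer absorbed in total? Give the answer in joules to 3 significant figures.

2.59×10^17 J

Areal heat capacity C = 7.164×10^7 J m⁻² K⁻¹ (given).
Heat per unit area: q = C ΔT = 7.16×10^7 × 2.445 = 1.75×10^8 J/m².
Total heat: Q = q × A = 1.75×10^8 × (1477 × 10⁶ m²) = 2.59×10^17 J.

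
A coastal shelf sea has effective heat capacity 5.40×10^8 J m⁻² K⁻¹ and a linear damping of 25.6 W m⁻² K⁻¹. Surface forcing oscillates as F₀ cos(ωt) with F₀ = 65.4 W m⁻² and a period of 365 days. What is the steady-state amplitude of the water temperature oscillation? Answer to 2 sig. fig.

Areal heat capacity C = 5.40×10^8 J m⁻² K⁻¹ (given).
Angular frequency ω = 2π / T = 2π / 3.15×10^7 s = 1.99×10^-7 s⁻¹.
√((Cω)² + λ²) = √((108)² + 25.6²) = 111 W/(m²·K).
Amplitude A = F₀ / √((Cω)²+λ²) = 65.4 / 111 = 0.591 K.

0.59 K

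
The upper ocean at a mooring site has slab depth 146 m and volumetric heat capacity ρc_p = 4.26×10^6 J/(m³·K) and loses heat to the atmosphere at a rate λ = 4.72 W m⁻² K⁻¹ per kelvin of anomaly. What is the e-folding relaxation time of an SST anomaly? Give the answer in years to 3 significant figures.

4.18 years

Areal heat capacity C = ρc_p × D = 4.26×10^6 × 146 = 6.22×10^8 J/(m^2 K).
Relaxation time τ = C / λ = 6.22×10^8 / 4.72 = 1.32×10^8 s.
In years: 1.32×10^8 s / (3.156×10^7 s/year) = 4.18 years.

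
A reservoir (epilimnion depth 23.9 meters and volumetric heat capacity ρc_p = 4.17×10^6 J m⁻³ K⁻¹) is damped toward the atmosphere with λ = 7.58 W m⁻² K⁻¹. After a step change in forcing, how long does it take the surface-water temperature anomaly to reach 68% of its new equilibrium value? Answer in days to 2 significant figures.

Areal heat capacity C = ρc_p × D = 4.17×10^6 × 23.9 = 9.97×10^7 J/(m^2 K).
τ = C / λ = 9.97×10^7 / 7.58 = 1.31×10^7 s.
Fraction reached: 1 − e^(−t/τ) = 0.68 ⇒ t = −τ ln(1 − 0.68) = τ × 1.14.
t = 1.50×10^7 s = 173 days.

170 days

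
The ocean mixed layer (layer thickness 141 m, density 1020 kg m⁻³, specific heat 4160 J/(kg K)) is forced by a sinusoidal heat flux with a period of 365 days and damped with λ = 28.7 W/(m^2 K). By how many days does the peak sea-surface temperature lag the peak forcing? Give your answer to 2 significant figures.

Areal heat capacity C = ρ c_p D = 1020 × 4160 × 141 = 5.98×10^8 J/(m²·K).
ω = 2π / 3.15×10^7 s = 1.99×10^-7 s⁻¹.
Phase lag φ = arctan(Cω/λ) = arctan(119/28.7) = 1.33 rad.
Time lag = φ / ω = 1.33 / 1.99×10^-7 = 6.70×10^6 s = 77.5 days.

78 days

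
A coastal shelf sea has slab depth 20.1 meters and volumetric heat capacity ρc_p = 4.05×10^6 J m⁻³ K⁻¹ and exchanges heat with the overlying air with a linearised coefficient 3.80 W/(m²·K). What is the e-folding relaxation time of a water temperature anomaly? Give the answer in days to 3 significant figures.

248 days

Areal heat capacity C = ρc_p × D = 4.05×10^6 × 20.1 = 8.14×10^7 J/(m^2 K).
Relaxation time τ = C / λ = 8.14×10^7 / 3.80 = 2.14×10^7 s.
In days: 2.14×10^7 s / (86400 s/day) = 248 days.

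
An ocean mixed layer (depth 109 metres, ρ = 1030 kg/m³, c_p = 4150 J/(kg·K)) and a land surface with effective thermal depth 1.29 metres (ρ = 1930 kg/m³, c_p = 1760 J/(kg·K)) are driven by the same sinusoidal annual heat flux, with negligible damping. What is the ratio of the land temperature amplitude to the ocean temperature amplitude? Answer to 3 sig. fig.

106

C_ocean = 1030 × 4150 × 109 = 4.66×10^8 J/(m²·K).
C_land = 1930 × 1760 × 1.29 = 4.38×10^6 J/(m²·K).
Undamped amplitude ∝ 1/C, so A_land/A_ocean = C_ocean/C_land = 106.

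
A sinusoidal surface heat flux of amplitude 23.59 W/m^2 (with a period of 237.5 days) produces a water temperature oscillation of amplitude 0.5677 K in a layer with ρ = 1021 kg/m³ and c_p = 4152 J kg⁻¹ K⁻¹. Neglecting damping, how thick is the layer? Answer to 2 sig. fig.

ω = 2π / 2.05×10^7 s = 3.06×10^-7 s⁻¹.
Required C = F₀ / (A ω) = 23.59 / (0.5677 × 3.06×10^-7) = 1.36×10^8 J/(m²·K).
D = C / (ρ c_p) = 1.36×10^8 / (1021 × 4152) = 32.0 m.

32 m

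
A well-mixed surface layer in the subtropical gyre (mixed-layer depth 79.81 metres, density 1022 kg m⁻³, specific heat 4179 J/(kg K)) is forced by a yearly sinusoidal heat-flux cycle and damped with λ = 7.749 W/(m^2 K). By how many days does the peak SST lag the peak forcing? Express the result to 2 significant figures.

85 days

Areal heat capacity C = ρ c_p D = 1022 × 4179 × 79.81 = 3.41×10^8 J/(m^2 K).
ω = 2π / 3.15×10^7 s = 1.99×10^-7 s⁻¹.
Phase lag φ = arctan(Cω/λ) = arctan(67.9/7.749) = 1.46 rad.
Time lag = φ / ω = 1.46 / 1.99×10^-7 = 7.31×10^6 s = 84.7 days.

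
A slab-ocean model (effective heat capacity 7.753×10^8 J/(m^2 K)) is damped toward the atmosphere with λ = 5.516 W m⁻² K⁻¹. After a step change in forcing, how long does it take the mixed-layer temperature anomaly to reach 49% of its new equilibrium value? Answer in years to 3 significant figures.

Areal heat capacity C = 7.753×10^8 J/(m^2 K) (given).
τ = C / λ = 7.75×10^8 / 5.516 = 1.41×10^8 s.
Fraction reached: 1 − e^(−t/τ) = 0.49 ⇒ t = −τ ln(1 − 0.49) = τ × 0.673.
t = 9.46×10^7 s = 3.00 years.

3.00 years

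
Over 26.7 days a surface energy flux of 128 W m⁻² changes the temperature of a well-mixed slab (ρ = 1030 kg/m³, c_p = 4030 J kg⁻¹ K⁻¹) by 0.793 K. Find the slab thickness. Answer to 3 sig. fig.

89.7 m

Heat input Q = F Δt = 128 × 2.31×10^6 s = 2.95×10^8 J/m².
Required areal heat capacity C = Q / ΔT = 3.72×10^8 J/(m²·K).
Depth D = C / (ρ c_p) = 3.72×10^8 / (1030 × 4030) = 89.7 m.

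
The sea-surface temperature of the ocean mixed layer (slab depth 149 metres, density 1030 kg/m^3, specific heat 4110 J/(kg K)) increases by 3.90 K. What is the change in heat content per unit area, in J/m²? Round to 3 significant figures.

Areal heat capacity C = ρ c_p D = 1030 × 4110 × 149 = 6.31×10^8 J/(m^2 K).
ΔQ = C ΔT = 6.31×10^8 × 3.90 = 2.46×10^9 J/m².

2.46×10^9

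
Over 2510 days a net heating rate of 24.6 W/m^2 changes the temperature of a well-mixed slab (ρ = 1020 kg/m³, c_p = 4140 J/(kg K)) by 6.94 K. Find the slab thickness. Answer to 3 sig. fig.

Heat input Q = F Δt = 24.6 × 2.17×10^8 s = 5.33×10^9 J/m².
Required areal heat capacity C = Q / ΔT = 7.69×10^8 J/(m²·K).
Depth D = C / (ρ c_p) = 7.69×10^8 / (1020 × 4140) = 182 m.

182 m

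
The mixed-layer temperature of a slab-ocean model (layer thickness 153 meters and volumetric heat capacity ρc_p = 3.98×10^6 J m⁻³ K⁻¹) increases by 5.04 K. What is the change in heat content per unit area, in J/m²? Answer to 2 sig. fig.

Areal heat capacity C = ρc_p × D = 3.98×10^6 × 153 = 6.09×10^8 J/(m^2 K).
ΔQ = C ΔT = 6.09×10^8 × 5.04 = 3.07×10^9 J/m².

3.1×10^9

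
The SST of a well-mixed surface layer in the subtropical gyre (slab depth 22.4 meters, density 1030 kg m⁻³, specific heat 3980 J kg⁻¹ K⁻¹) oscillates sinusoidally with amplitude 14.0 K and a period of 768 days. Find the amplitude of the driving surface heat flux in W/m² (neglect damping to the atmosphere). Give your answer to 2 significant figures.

Areal heat capacity C = ρ c_p D = 1030 × 3980 × 22.4 = 9.18×10^7 J m⁻² K⁻¹.
ω = 2π / 6.64×10^7 s = 9.47×10^-8 s⁻¹.
Cω = 9.18×10^7 × 9.47×10^-8 = 8.70 W/(m²·K).
F₀ = A × Cω = 14.0 × 8.70 = 122 W/m².

120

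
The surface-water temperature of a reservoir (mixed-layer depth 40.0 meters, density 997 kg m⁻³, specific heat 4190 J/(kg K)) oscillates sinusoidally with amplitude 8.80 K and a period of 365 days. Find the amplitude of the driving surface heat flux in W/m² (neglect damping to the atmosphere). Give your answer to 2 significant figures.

290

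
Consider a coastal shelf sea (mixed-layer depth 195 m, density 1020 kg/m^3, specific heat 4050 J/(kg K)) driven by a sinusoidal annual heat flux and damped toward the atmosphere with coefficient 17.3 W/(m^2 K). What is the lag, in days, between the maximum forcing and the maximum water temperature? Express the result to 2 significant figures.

Areal heat capacity C = ρ c_p D = 1020 × 4050 × 195 = 8.06×10^8 J/(m²·K).
ω = 2π / 3.15×10^7 s = 1.99×10^-7 s⁻¹.
Phase lag φ = arctan(Cω/λ) = arctan(160/17.3) = 1.46 rad.
Time lag = φ / ω = 1.46 / 1.99×10^-7 = 7.35×10^6 s = 85.0 days.

85 days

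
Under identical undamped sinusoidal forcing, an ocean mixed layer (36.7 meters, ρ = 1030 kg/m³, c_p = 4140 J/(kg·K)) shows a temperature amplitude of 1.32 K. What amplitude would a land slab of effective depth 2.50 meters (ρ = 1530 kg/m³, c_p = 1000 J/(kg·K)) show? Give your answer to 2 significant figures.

54 K

C_ocean = 1.56×10^8 J/(m²·K); C_land = 3.82×10^6 J/(m²·K).
A ∝ 1/C ⇒ A_land = A_ocean × C_ocean/C_land = 1.32 × 40.9 = 54.0 K.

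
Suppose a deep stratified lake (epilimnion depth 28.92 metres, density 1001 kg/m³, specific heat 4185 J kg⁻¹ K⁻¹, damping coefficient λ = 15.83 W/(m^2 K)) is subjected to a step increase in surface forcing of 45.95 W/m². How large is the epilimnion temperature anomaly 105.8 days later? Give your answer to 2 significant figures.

2.0 K

Areal heat capacity C = ρ c_p D = 1001 × 4185 × 28.92 = 1.21×10^8 J/(m^2 K).
τ = C / λ = 1.21×10^8 / 15.83 = 7.65×10^6 s.
Equilibrium anomaly ΔT_eq = F / λ = 45.95 / 15.83 = 2.90 K.
t = 105.8 days = 9.14×10^6 s, so t/τ = 1.19.
ΔT(t) = ΔT_eq (1 − e^(−t/τ)) = 2.90 × (1 − e^−1.19) = 2.02 K.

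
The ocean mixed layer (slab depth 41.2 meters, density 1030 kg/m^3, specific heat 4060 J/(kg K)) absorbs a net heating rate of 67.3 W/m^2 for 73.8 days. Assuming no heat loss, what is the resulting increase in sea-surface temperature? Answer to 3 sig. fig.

2.49 K

Areal heat capacity C = ρ c_p D = 1030 × 4060 × 41.2 = 1.72×10^8 J m⁻² K⁻¹.
Net heat input Q = F Δt = 67.3 × (73.8 days × 86400 s/day) = 4.29×10^8 J/m².
ΔT = Q / C = 4.29×10^8 / 1.72×10^8 = 2.49 K.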